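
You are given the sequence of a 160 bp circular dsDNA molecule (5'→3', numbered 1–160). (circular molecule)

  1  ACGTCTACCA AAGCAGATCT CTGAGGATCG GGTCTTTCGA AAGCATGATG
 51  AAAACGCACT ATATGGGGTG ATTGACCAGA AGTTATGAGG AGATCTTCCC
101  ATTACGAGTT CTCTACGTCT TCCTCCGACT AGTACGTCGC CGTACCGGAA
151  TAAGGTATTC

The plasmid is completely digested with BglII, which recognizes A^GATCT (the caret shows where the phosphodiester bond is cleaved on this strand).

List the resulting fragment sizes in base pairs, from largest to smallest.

84, 76 bp

BglII sites (AGATCT) start at positions 15, 91.
BglII cuts after the first base of each site, so after positions 15, 91.
Circular molecule, 2 cuts → 2 fragments:
  16–91 → 76 bp
  92–160 then 1–15 → 69 + 15 = 84 bp
Sorted largest to smallest: 84, 76 bp.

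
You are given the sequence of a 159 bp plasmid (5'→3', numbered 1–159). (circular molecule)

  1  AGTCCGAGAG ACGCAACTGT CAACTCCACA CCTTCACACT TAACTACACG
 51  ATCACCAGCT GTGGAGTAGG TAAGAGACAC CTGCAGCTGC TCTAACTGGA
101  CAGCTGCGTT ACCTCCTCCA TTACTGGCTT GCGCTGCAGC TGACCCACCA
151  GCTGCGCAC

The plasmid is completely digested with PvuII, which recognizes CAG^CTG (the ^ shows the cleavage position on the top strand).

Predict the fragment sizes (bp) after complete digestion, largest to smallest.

PvuII sites (CAGCTG) start at positions 56, 84, 101, 137, 149.
PvuII cuts after base 3 of each site, so after positions 58, 86, 103, 139, 151.
Circular molecule, 5 cuts → 5 fragments:
  59–86 → 28 bp
  87–103 → 17 bp
  104–139 → 36 bp
  140–151 → 12 bp
  152–159 then 1–58 → 8 + 58 = 66 bp
Sorted largest to smallest: 66, 36, 28, 17, 12 bp.

66, 36, 28, 17, 12 bp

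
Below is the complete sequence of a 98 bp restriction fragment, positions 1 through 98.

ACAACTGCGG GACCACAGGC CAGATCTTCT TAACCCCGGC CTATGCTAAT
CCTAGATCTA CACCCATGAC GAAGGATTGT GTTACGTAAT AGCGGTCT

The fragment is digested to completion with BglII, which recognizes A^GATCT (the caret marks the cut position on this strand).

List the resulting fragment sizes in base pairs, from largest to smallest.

BglII sites (AGATCT) start at positions 22, 54.
BglII cuts after the first base of each site, so after positions 22, 54.
Linear molecule, 2 cuts → 3 fragments:
  1–22 → 22 bp
  23–54 → 32 bp
  55–98 → 44 bp
Sorted largest to smallest: 44, 32, 22 bp.

44, 32, 22 bp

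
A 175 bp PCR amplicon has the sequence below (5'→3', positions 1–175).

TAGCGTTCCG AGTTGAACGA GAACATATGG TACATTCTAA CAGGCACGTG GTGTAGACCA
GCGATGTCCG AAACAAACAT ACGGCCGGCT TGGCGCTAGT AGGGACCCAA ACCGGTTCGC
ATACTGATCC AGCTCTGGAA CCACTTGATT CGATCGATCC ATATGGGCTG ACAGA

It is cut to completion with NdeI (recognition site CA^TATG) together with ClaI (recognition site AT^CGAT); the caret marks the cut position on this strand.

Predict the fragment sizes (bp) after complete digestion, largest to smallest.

NdeI sites (CATATG) start at positions 24, 160.
NdeI cuts after base 2 of each site, so after positions 25, 161.
The ClaI site (ATCGAT) starts at position 153.
ClaI cuts after base 2 of each site, so after position 154.
Combined cut positions: 25, 154, 161.
Linear molecule, 3 cuts → 4 fragments:
  1–25 → 25 bp
  26–154 → 129 bp
  155–161 → 7 bp
  162–175 → 14 bp
Sorted largest to smallest: 129, 25, 14, 7 bp.

129, 25, 14, 7 bp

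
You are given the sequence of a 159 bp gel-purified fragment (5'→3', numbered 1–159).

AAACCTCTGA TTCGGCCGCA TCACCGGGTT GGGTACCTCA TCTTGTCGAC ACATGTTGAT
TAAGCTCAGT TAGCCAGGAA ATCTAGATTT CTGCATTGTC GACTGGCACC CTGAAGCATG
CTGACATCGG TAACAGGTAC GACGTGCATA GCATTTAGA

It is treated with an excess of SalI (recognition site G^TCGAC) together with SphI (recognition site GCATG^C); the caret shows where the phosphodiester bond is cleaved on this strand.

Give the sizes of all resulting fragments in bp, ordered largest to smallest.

53, 45, 39, 22 bp

SalI sites (GTCGAC) start at positions 45, 98.
SalI cuts after the first base of each site, so after positions 45, 98.
The SphI site (GCATGC) starts at position 116.
SphI cuts after base 5 of each site (before the last base), so after position 120.
Combined cut positions: 45, 98, 120.
Linear molecule, 3 cuts → 4 fragments:
  1–45 → 45 bp
  46–98 → 53 bp
  99–120 → 22 bp
  121–159 → 39 bp
Sorted largest to smallest: 53, 45, 39, 22 bp.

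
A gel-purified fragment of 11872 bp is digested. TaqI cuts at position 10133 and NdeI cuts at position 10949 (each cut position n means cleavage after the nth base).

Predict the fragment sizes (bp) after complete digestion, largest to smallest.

10133, 923, 816 bp

Combined cut positions (sorted): 10133, 10949.
Linear molecule, 2 cuts → 3 fragments:
  10133 − 0 = 10133 bp
  10949 − 10133 = 816 bp
  11872 − 10949 = 923 bp
Sorted largest to smallest: 10133, 923, 816 bp.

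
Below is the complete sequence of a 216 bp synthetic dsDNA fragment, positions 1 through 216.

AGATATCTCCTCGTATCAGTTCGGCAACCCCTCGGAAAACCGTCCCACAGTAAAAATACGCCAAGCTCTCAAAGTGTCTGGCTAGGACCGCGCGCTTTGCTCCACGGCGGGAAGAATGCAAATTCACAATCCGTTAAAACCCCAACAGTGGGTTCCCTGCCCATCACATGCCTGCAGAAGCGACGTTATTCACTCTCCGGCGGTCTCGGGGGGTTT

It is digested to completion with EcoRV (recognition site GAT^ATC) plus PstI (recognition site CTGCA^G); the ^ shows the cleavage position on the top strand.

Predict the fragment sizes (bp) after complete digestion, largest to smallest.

172, 40, 4 bp

The EcoRV site (GATATC) starts at position 2.
EcoRV cuts after base 3 of each site, so after position 4.
The PstI site (CTGCAG) starts at position 172.
PstI cuts after base 5 of each site (before the last base), so after position 176.
Combined cut positions: 4, 176.
Linear molecule, 2 cuts → 3 fragments:
  1–4 → 4 bp
  5–176 → 172 bp
  177–216 → 40 bp
Sorted largest to smallest: 172, 40, 4 bp.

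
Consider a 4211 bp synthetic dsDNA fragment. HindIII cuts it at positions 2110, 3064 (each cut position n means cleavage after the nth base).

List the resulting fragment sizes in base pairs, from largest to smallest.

2110, 1147, 954 bp

Linear molecule, 2 cuts → 3 fragments:
  2110 − 0 = 2110 bp
  3064 − 2110 = 954 bp
  4211 − 3064 = 1147 bp
Sorted largest to smallest: 2110, 1147, 954 bp.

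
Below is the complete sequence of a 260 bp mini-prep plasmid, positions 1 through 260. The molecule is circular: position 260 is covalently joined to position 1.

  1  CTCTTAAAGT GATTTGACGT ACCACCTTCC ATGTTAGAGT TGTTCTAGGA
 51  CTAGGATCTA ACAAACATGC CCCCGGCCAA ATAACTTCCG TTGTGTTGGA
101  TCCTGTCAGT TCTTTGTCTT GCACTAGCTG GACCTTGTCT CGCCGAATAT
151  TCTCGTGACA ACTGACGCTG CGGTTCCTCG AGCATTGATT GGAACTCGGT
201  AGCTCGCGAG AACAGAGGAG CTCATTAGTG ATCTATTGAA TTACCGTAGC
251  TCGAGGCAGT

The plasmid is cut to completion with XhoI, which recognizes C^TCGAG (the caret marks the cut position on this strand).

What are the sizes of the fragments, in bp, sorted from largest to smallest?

187, 73 bp

XhoI sites (CTCGAG) start at positions 177, 250.
XhoI cuts after the first base of each site, so after positions 177, 250.
Circular molecule, 2 cuts → 2 fragments:
  178–250 → 73 bp
  251–260 then 1–177 → 10 + 177 = 187 bp
Sorted largest to smallest: 187, 73 bp.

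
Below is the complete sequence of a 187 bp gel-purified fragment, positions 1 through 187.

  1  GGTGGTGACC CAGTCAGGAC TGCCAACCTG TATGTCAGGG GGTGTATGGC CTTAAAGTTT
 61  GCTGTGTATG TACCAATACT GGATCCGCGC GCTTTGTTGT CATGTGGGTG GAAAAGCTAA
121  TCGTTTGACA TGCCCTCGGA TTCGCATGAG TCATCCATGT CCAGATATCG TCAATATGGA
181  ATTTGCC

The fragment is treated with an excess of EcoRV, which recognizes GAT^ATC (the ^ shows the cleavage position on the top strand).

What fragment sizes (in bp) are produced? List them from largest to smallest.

166, 21 bp

The EcoRV site (GATATC) starts at position 164.
EcoRV cuts after base 3 of each site, so after position 166.
Linear molecule, 1 cut → 2 fragments:
  1–166 → 166 bp
  167–187 → 21 bp
Sorted largest to smallest: 166, 21 bp.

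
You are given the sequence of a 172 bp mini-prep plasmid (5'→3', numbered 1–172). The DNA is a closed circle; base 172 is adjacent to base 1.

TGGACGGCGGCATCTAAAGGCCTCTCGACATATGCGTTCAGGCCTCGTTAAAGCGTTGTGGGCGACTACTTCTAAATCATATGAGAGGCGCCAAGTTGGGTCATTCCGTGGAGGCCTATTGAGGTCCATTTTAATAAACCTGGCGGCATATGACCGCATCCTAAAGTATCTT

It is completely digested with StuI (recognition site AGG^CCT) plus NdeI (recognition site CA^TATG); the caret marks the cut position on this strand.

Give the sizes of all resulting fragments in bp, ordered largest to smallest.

StuI sites (AGGCCT) start at positions 18, 40, 112.
StuI cuts after base 3 of each site, so after positions 20, 42, 114.
NdeI sites (CATATG) start at positions 29, 78, 147.
NdeI cuts after base 2 of each site, so after positions 30, 79, 148.
Combined cut positions: 20, 30, 42, 79, 114, 148.
Circular molecule, 6 cuts → 6 fragments:
  21–30 → 10 bp
  31–42 → 12 bp
  43–79 → 37 bp
  80–114 → 35 bp
  115–148 → 34 bp
  149–172 then 1–20 → 24 + 20 = 44 bp
Sorted largest to smallest: 44, 37, 35, 34, 12, 10 bp.

44, 37, 35, 34, 12, 10 bp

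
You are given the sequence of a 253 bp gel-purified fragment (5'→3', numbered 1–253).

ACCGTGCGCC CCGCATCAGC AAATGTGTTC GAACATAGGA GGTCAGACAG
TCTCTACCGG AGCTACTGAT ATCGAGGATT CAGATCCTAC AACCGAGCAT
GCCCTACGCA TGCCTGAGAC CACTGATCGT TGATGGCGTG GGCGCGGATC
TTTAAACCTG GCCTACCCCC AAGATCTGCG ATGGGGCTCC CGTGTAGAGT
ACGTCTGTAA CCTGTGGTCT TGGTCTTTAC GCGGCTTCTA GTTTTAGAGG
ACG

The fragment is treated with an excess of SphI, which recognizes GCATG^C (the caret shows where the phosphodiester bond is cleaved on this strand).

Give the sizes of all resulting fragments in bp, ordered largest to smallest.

141, 101, 11 bp

SphI sites (GCATGC) start at positions 97, 108.
SphI cuts after base 5 of each site (before the last base), so after positions 101, 112.
Linear molecule, 2 cuts → 3 fragments:
  1–101 → 101 bp
  102–112 → 11 bp
  113–253 → 141 bp
Sorted largest to smallest: 141, 101, 11 bp.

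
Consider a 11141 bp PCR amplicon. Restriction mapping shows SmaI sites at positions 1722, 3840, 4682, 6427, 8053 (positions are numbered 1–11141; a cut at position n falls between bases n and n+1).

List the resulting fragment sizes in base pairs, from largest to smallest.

3088, 2118, 1745, 1722, 1626, 842 bp

Linear molecule, 5 cuts → 6 fragments:
  1722 − 0 = 1722 bp
  3840 − 1722 = 2118 bp
  4682 − 3840 = 842 bp
  6427 − 4682 = 1745 bp
  8053 − 6427 = 1626 bp
  11141 − 8053 = 3088 bp
Sorted largest to smallest: 3088, 2118, 1745, 1722, 1626, 842 bp.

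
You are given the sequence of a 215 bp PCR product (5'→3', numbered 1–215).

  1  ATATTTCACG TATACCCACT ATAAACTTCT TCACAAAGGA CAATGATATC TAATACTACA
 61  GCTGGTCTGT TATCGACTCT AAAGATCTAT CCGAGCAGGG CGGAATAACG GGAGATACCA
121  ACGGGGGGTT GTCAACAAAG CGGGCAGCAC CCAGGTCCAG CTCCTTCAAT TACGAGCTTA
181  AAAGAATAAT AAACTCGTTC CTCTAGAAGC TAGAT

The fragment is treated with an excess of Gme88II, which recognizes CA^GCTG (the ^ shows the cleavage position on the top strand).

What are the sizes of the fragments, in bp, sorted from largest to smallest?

155, 60 bp

The Gme88II site (CAGCTG) starts at position 59.
Gme88II cuts after base 2 of each site, so after position 60.
Linear molecule, 1 cut → 2 fragments:
  1–60 → 60 bp
  61–215 → 155 bp
Sorted largest to smallest: 155, 60 bp.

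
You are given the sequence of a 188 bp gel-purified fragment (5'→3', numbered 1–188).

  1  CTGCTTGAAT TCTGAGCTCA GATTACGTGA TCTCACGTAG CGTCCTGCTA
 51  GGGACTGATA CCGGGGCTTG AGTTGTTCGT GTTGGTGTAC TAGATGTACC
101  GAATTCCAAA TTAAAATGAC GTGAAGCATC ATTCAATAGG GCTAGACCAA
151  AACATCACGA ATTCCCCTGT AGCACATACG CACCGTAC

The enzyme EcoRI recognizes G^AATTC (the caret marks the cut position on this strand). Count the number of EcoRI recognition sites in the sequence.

3

GAATTC occurs starting at positions 7, 101, 159.
EcoRI cuts at 3 sites.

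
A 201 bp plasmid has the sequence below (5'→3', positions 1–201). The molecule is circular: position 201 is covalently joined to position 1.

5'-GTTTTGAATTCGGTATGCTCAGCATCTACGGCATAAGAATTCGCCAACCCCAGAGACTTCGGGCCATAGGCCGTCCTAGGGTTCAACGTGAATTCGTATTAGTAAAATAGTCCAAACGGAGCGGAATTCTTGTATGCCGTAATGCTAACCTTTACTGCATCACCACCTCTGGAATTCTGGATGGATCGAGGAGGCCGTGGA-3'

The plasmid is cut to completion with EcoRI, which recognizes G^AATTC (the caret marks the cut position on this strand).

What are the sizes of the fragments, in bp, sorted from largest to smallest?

53, 48, 35, 34, 31 bp

EcoRI sites (GAATTC) start at positions 6, 37, 90, 124, 172.
EcoRI cuts after the first base of each site, so after positions 6, 37, 90, 124, 172.
Circular molecule, 5 cuts → 5 fragments:
  7–37 → 31 bp
  38–90 → 53 bp
  91–124 → 34 bp
  125–172 → 48 bp
  173–201 then 1–6 → 29 + 6 = 35 bp
Sorted largest to smallest: 53, 48, 35, 34, 31 bp.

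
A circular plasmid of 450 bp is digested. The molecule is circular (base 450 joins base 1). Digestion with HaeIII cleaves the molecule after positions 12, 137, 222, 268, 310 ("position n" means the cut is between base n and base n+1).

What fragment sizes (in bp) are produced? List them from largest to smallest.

152, 125, 85, 46, 42 bp

Circular molecule, 5 cuts → 5 fragments:
  137 − 12 = 125 bp
  222 − 137 = 85 bp
  268 − 222 = 46 bp
  310 − 268 = 42 bp
  wrap: 450 − 310 + 12 = 152 bp
Sorted largest to smallest: 152, 125, 85, 46, 42 bp.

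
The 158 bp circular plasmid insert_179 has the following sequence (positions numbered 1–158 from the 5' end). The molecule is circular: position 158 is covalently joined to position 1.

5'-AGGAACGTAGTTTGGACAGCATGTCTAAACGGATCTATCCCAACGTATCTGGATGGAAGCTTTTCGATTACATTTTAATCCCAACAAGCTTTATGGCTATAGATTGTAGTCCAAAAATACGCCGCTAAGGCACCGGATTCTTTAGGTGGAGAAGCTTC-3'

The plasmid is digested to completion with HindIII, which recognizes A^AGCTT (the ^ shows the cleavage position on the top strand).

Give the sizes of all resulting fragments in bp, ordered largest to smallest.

66, 63, 29 bp

HindIII sites (AAGCTT) start at positions 57, 86, 152.
HindIII cuts after the first base of each site, so after positions 57, 86, 152.
Circular molecule, 3 cuts → 3 fragments:
  58–86 → 29 bp
  87–152 → 66 bp
  153–158 then 1–57 → 6 + 57 = 63 bp
Sorted largest to smallest: 66, 63, 29 bp.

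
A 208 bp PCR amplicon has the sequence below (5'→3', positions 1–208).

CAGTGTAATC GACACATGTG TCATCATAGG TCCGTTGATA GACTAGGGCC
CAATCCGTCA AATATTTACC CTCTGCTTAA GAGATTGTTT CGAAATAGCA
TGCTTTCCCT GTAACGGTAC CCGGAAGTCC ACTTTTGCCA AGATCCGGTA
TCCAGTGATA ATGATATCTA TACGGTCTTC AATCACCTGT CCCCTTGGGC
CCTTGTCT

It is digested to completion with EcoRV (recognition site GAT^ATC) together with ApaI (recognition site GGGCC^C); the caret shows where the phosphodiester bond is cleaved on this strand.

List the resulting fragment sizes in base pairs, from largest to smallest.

115, 50, 36, 7 bp

The EcoRV site (GATATC) starts at position 163.
EcoRV cuts after base 3 of each site, so after position 165.
ApaI sites (GGGCCC) start at positions 46, 197.
ApaI cuts after base 5 of each site (before the last base), so after positions 50, 201.
Combined cut positions: 50, 165, 201.
Linear molecule, 3 cuts → 4 fragments:
  1–50 → 50 bp
  51–165 → 115 bp
  166–201 → 36 bp
  202–208 → 7 bp
Sorted largest to smallest: 115, 50, 36, 7 bp.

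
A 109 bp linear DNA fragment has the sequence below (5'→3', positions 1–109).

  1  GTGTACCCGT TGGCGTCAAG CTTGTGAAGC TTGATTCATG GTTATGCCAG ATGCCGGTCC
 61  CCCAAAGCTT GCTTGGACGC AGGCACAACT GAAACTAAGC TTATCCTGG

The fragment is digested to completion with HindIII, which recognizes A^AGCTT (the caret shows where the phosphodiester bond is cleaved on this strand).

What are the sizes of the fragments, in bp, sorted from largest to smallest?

38, 32, 18, 12, 9 bp

HindIII sites (AAGCTT) start at positions 18, 27, 65, 97.
HindIII cuts after the first base of each site, so after positions 18, 27, 65, 97.
Linear molecule, 4 cuts → 5 fragments:
  1–18 → 18 bp
  19–27 → 9 bp
  28–65 → 38 bp
  66–97 → 32 bp
  98–109 → 12 bp
Sorted largest to smallest: 38, 32, 18, 12, 9 bp.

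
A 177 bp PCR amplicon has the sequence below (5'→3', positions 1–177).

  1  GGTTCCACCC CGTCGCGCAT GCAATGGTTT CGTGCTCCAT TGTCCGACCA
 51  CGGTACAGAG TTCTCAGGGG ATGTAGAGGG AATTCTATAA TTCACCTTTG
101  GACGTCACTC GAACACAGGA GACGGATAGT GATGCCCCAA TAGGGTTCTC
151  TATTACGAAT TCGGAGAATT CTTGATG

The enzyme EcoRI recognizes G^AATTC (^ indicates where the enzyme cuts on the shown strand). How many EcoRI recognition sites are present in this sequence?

GAATTC occurs starting at positions 80, 157, 166.
EcoRI cuts at 3 sites.

3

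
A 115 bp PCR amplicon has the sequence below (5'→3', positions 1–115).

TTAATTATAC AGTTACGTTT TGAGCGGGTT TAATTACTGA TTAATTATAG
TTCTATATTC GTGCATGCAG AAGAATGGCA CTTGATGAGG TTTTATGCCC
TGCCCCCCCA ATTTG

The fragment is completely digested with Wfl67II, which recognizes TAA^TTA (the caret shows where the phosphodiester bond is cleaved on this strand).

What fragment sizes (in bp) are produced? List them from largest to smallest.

71, 29, 11, 4 bp

Wfl67II sites (TAATTA) start at positions 2, 31, 42.
Wfl67II cuts after base 3 of each site, so after positions 4, 33, 44.
Linear molecule, 3 cuts → 4 fragments:
  1–4 → 4 bp
  5–33 → 29 bp
  34–44 → 11 bp
  45–115 → 71 bp
Sorted largest to smallest: 71, 29, 11, 4 bp.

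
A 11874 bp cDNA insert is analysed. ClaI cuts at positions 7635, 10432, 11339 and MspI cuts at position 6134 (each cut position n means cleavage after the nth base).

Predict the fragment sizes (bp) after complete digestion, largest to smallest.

Combined cut positions (sorted): 6134, 7635, 10432, 11339.
Linear molecule, 4 cuts → 5 fragments:
  6134 − 0 = 6134 bp
  7635 − 6134 = 1501 bp
  10432 − 7635 = 2797 bp
  11339 − 10432 = 907 bp
  11874 − 11339 = 535 bp
Sorted largest to smallest: 6134, 2797, 1501, 907, 535 bp.

6134, 2797, 1501, 907, 535 bp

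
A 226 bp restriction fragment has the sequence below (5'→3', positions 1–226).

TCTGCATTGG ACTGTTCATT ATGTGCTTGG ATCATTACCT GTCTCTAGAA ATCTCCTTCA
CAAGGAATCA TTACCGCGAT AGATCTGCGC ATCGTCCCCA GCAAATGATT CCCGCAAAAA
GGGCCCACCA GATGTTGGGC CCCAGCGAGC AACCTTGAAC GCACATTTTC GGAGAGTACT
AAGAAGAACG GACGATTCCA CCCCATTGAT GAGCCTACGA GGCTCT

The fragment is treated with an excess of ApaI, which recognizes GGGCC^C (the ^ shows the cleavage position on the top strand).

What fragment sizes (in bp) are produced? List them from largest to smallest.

ApaI sites (GGGCCC) start at positions 121, 137.
ApaI cuts after base 5 of each site (before the last base), so after positions 125, 141.
Linear molecule, 2 cuts → 3 fragments:
  1–125 → 125 bp
  126–141 → 16 bp
  142–226 → 85 bp
Sorted largest to smallest: 125, 85, 16 bp.

125, 85, 16 bp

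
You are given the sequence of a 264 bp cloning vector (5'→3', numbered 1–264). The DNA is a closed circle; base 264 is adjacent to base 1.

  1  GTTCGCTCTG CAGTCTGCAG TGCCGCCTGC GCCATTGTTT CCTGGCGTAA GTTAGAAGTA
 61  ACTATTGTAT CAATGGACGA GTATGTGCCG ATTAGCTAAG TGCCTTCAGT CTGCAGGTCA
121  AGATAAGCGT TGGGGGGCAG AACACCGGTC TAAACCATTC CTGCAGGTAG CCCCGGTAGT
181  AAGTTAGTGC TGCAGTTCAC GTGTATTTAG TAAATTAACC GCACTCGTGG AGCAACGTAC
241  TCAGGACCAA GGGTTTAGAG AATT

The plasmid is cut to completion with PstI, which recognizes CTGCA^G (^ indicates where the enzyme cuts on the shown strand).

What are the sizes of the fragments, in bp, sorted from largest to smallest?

96, 82, 50, 29, 7 bp

PstI sites (CTGCAG) start at positions 8, 15, 111, 161, 190.
PstI cuts after base 5 of each site (before the last base), so after positions 12, 19, 115, 165, 194.
Circular molecule, 5 cuts → 5 fragments:
  13–19 → 7 bp
  20–115 → 96 bp
  116–165 → 50 bp
  166–194 → 29 bp
  195–264 then 1–12 → 70 + 12 = 82 bp
Sorted largest to smallest: 96, 82, 50, 29, 7 bp.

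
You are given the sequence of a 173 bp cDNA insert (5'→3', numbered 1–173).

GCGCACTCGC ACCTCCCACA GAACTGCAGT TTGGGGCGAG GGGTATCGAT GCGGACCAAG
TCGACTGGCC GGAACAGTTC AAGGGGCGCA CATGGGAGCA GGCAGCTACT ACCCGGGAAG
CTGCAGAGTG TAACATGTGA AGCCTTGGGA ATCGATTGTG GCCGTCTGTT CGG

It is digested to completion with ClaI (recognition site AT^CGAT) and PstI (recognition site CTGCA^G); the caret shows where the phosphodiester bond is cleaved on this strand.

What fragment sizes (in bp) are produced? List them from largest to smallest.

ClaI sites (ATCGAT) start at positions 45, 151.
ClaI cuts after base 2 of each site, so after positions 46, 152.
PstI sites (CTGCAG) start at positions 24, 121.
PstI cuts after base 5 of each site (before the last base), so after positions 28, 125.
Combined cut positions: 28, 46, 125, 152.
Linear molecule, 4 cuts → 5 fragments:
  1–28 → 28 bp
  29–46 → 18 bp
  47–125 → 79 bp
  126–152 → 27 bp
  153–173 → 21 bp
Sorted largest to smallest: 79, 28, 27, 21, 18 bp.

79, 28, 27, 21, 18 bp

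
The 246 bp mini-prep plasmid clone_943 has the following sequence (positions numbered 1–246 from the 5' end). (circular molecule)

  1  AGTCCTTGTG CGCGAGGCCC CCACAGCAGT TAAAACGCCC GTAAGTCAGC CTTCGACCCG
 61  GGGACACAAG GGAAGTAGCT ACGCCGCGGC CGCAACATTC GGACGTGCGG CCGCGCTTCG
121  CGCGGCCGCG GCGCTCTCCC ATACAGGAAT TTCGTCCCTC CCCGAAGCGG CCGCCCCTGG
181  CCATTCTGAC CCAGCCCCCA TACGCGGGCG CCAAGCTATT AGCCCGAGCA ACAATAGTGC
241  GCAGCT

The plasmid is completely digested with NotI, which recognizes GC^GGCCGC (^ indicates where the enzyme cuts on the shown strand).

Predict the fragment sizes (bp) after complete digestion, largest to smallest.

NotI sites (GCGGCCGC) start at positions 86, 107, 122, 167.
NotI cuts after base 2 of each site, so after positions 87, 108, 123, 168.
Circular molecule, 4 cuts → 4 fragments:
  88–108 → 21 bp
  109–123 → 15 bp
  124–168 → 45 bp
  169–246 then 1–87 → 78 + 87 = 165 bp
Sorted largest to smallest: 165, 45, 21, 15 bp.

165, 45, 21, 15 bp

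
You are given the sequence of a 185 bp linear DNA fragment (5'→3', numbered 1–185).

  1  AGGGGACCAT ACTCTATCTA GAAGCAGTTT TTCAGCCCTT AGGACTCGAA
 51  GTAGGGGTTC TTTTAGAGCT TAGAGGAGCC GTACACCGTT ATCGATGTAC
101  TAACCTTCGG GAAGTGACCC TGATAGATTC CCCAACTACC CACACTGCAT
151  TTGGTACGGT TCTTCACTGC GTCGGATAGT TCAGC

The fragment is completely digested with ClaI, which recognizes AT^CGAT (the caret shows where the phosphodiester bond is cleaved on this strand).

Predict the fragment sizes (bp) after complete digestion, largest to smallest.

The ClaI site (ATCGAT) starts at position 91.
ClaI cuts after base 2 of each site, so after position 92.
Linear molecule, 1 cut → 2 fragments:
  1–92 → 92 bp
  93–185 → 93 bp
Sorted largest to smallest: 93, 92 bp.

93, 92 bp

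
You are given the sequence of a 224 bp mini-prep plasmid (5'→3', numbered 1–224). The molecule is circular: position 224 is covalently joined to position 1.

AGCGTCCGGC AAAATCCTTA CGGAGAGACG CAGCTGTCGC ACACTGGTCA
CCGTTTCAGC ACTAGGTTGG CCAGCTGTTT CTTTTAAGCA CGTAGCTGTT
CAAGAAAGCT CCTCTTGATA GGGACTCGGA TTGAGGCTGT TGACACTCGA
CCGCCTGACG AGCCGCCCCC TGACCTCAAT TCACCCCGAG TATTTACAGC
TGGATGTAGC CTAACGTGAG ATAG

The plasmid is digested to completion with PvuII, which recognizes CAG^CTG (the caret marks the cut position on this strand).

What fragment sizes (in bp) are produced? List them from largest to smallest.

PvuII sites (CAGCTG) start at positions 31, 72, 197.
PvuII cuts after base 3 of each site, so after positions 33, 74, 199.
Circular molecule, 3 cuts → 3 fragments:
  34–74 → 41 bp
  75–199 → 125 bp
  200–224 then 1–33 → 25 + 33 = 58 bp
Sorted largest to smallest: 125, 58, 41 bp.

125, 58, 41 bp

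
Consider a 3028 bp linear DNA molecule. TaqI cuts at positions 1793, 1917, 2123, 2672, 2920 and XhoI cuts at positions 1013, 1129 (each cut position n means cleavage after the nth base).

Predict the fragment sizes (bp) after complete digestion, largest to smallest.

1013, 664, 549, 248, 206, 124, 116, 108 bp

Combined cut positions (sorted): 1013, 1129, 1793, 1917, 2123, 2672, 2920.
Linear molecule, 7 cuts → 8 fragments:
  1013 − 0 = 1013 bp
  1129 − 1013 = 116 bp
  1793 − 1129 = 664 bp
  1917 − 1793 = 124 bp
  2123 − 1917 = 206 bp
  2672 − 2123 = 549 bp
  2920 − 2672 = 248 bp
  3028 − 2920 = 108 bp
Sorted largest to smallest: 1013, 664, 549, 248, 206, 124, 116, 108 bp.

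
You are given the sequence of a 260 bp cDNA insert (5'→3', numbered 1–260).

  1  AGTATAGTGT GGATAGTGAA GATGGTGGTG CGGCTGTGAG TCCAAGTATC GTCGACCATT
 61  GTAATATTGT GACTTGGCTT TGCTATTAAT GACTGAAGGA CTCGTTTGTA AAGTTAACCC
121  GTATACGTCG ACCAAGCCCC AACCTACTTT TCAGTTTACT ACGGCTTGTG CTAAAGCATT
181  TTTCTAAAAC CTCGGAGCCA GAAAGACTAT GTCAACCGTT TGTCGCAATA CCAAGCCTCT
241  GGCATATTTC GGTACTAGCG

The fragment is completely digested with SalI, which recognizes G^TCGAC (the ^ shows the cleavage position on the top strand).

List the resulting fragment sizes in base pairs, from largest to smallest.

133, 76, 51 bp

SalI sites (GTCGAC) start at positions 51, 127.
SalI cuts after the first base of each site, so after positions 51, 127.
Linear molecule, 2 cuts → 3 fragments:
  1–51 → 51 bp
  52–127 → 76 bp
  128–260 → 133 bp
Sorted largest to smallest: 133, 76, 51 bp.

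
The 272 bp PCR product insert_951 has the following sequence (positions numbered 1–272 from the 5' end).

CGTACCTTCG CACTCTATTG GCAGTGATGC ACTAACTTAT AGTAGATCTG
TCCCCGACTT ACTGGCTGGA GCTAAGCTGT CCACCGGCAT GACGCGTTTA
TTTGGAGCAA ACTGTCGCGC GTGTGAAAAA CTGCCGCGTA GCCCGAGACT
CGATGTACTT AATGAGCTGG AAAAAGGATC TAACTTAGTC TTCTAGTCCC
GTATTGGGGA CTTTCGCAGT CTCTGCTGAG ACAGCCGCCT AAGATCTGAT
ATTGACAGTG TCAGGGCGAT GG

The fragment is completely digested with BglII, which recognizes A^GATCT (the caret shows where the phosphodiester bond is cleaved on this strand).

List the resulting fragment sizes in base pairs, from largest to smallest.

BglII sites (AGATCT) start at positions 44, 242.
BglII cuts after the first base of each site, so after positions 44, 242.
Linear molecule, 2 cuts → 3 fragments:
  1–44 → 44 bp
  45–242 → 198 bp
  243–272 → 30 bp
Sorted largest to smallest: 198, 44, 30 bp.

198, 44, 30 bp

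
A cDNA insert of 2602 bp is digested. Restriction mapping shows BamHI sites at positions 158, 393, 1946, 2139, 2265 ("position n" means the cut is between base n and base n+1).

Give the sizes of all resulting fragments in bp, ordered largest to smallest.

Linear molecule, 5 cuts → 6 fragments:
  158 − 0 = 158 bp
  393 − 158 = 235 bp
  1946 − 393 = 1553 bp
  2139 − 1946 = 193 bp
  2265 − 2139 = 126 bp
  2602 − 2265 = 337 bp
Sorted largest to smallest: 1553, 337, 235, 193, 158, 126 bp.

1553, 337, 235, 193, 158, 126 bp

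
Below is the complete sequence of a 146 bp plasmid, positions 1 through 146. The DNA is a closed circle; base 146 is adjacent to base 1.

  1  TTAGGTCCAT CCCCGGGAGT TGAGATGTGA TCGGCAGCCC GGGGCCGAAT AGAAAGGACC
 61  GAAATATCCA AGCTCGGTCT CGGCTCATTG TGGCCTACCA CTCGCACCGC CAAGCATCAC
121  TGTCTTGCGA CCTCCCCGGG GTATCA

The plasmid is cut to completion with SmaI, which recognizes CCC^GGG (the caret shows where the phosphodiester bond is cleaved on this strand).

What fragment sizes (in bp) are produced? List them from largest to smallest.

SmaI sites (CCCGGG) start at positions 12, 38, 135.
SmaI cuts after base 3 of each site, so after positions 14, 40, 137.
Circular molecule, 3 cuts → 3 fragments:
  15–40 → 26 bp
  41–137 → 97 bp
  138–146 then 1–14 → 9 + 14 = 23 bp
Sorted largest to smallest: 97, 26, 23 bp.

97, 26, 23 bp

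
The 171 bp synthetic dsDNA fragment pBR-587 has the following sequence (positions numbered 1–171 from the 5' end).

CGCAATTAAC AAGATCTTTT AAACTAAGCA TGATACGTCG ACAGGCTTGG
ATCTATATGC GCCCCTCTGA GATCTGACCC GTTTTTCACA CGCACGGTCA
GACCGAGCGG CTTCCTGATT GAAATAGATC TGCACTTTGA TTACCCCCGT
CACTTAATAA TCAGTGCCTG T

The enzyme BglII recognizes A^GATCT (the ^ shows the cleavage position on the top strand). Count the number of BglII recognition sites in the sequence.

3

AGATCT occurs starting at positions 12, 70, 126.
BglII cuts at 3 sites.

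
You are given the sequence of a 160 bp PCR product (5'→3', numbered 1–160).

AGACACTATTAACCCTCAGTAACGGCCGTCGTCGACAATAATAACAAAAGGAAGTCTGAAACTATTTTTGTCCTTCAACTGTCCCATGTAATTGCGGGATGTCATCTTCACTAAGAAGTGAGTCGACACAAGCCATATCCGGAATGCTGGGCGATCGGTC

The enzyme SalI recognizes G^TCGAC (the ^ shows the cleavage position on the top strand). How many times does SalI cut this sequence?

GTCGAC occurs starting at positions 31, 122.
SalI cuts at 2 sites.

2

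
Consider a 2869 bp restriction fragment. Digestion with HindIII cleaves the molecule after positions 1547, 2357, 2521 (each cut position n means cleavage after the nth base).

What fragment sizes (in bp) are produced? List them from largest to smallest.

1547, 810, 348, 164 bp

Linear molecule, 3 cuts → 4 fragments:
  1547 − 0 = 1547 bp
  2357 − 1547 = 810 bp
  2521 − 2357 = 164 bp
  2869 − 2521 = 348 bp
Sorted largest to smallest: 1547, 810, 348, 164 bp.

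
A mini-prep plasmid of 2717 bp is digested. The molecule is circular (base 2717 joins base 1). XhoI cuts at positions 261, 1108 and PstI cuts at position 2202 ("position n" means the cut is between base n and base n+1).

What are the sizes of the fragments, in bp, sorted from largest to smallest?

Combined cut positions (sorted): 261, 1108, 2202.
Circular molecule, 3 cuts → 3 fragments:
  1108 − 261 = 847 bp
  2202 − 1108 = 1094 bp
  wrap: 2717 − 2202 + 261 = 776 bp
Sorted largest to smallest: 1094, 847, 776 bp.

1094, 847, 776 bp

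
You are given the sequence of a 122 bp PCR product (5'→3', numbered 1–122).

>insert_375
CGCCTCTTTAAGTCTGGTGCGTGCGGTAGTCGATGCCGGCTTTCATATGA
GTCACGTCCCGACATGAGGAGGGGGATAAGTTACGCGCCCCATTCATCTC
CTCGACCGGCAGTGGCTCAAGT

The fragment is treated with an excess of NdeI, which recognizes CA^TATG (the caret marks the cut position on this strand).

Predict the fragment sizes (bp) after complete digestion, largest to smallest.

77, 45 bp

The NdeI site (CATATG) starts at position 44.
NdeI cuts after base 2 of each site, so after position 45.
Linear molecule, 1 cut → 2 fragments:
  1–45 → 45 bp
  46–122 → 77 bp
Sorted largest to smallest: 77, 45 bp.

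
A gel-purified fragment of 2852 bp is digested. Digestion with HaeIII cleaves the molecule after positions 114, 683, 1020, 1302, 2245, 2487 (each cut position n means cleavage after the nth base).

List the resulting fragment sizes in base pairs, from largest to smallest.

Linear molecule, 6 cuts → 7 fragments:
  114 − 0 = 114 bp
  683 − 114 = 569 bp
  1020 − 683 = 337 bp
  1302 − 1020 = 282 bp
  2245 − 1302 = 943 bp
  2487 − 2245 = 242 bp
  2852 − 2487 = 365 bp
Sorted largest to smallest: 943, 569, 365, 337, 282, 242, 114 bp.

943, 569, 365, 337, 282, 242, 114 bp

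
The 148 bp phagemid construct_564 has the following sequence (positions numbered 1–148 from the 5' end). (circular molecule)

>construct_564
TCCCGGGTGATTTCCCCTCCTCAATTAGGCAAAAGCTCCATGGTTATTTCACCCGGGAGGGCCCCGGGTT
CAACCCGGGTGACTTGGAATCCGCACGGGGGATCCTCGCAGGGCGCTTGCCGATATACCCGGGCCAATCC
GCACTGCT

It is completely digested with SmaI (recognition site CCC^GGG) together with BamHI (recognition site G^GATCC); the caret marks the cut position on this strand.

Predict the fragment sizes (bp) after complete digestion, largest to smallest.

SmaI sites (CCCGGG) start at positions 2, 52, 63, 74, 128.
SmaI cuts after base 3 of each site, so after positions 4, 54, 65, 76, 130.
The BamHI site (GGATCC) starts at position 100.
BamHI cuts after the first base of each site, so after position 100.
Combined cut positions: 4, 54, 65, 76, 100, 130.
Circular molecule, 6 cuts → 6 fragments:
  5–54 → 50 bp
  55–65 → 11 bp
  66–76 → 11 bp
  77–100 → 24 bp
  101–130 → 30 bp
  131–148 then 1–4 → 18 + 4 = 22 bp
Sorted largest to smallest: 50, 30, 24, 22, 11, 11 bp.

50, 30, 24, 22, 11, 11 bp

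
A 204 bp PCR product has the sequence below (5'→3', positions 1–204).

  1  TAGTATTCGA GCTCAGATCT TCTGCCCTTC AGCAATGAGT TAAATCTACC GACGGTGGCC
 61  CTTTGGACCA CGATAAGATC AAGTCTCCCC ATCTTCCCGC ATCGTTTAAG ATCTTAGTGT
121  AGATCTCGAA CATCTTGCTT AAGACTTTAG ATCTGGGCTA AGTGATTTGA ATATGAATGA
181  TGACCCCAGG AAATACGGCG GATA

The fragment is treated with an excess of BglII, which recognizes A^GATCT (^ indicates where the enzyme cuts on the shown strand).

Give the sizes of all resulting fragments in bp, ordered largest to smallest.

94, 55, 28, 15, 12 bp

BglII sites (AGATCT) start at positions 15, 109, 121, 149.
BglII cuts after the first base of each site, so after positions 15, 109, 121, 149.
Linear molecule, 4 cuts → 5 fragments:
  1–15 → 15 bp
  16–109 → 94 bp
  110–121 → 12 bp
  122–149 → 28 bp
  150–204 → 55 bp
Sorted largest to smallest: 94, 55, 28, 15, 12 bp.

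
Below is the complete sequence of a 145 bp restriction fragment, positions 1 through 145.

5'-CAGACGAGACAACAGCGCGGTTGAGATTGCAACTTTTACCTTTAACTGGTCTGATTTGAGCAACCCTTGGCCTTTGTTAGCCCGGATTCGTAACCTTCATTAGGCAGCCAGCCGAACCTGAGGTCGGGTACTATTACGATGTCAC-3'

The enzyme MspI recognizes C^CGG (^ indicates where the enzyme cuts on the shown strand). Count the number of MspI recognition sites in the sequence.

CCGG occurs starting at position 82.
MspI cuts at 1 site.

1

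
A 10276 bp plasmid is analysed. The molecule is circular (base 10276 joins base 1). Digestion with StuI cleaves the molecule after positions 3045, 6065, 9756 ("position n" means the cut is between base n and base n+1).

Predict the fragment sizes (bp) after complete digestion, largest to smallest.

3691, 3565, 3020 bp

Circular molecule, 3 cuts → 3 fragments:
  6065 − 3045 = 3020 bp
  9756 − 6065 = 3691 bp
  wrap: 10276 − 9756 + 3045 = 3565 bp
Sorted largest to smallest: 3691, 3565, 3020 bp.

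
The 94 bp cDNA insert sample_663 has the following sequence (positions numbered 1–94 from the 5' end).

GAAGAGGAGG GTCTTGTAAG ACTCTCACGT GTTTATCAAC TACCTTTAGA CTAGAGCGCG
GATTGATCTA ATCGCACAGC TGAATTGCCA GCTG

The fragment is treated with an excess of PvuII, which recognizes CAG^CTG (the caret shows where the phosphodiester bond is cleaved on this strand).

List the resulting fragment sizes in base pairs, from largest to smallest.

PvuII sites (CAGCTG) start at positions 77, 89.
PvuII cuts after base 3 of each site, so after positions 79, 91.
Linear molecule, 2 cuts → 3 fragments:
  1–79 → 79 bp
  80–91 → 12 bp
  92–94 → 3 bp
Sorted largest to smallest: 79, 12, 3 bp.

79, 12, 3 bp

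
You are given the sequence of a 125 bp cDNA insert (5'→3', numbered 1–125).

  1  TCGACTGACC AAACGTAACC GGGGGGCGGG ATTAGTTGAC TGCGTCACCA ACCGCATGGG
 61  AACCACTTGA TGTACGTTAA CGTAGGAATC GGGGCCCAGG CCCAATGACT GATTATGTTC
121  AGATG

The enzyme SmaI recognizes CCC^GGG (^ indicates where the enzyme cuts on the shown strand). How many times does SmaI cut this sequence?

0

No occurrence of CCCGGG is present in the sequence.
SmaI does not cut: 0 sites.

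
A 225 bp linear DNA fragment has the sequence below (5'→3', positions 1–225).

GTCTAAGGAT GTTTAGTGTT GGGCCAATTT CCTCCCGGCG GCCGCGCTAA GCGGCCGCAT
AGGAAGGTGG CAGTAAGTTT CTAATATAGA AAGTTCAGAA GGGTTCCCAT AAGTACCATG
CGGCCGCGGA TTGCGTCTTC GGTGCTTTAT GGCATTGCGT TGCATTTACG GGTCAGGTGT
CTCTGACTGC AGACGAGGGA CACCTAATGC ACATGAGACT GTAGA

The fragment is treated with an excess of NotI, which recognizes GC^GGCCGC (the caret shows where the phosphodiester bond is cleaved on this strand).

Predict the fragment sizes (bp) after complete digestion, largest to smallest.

104, 69, 39, 13 bp

NotI sites (GCGGCCGC) start at positions 38, 51, 120.
NotI cuts after base 2 of each site, so after positions 39, 52, 121.
Linear molecule, 3 cuts → 4 fragments:
  1–39 → 39 bp
  40–52 → 13 bp
  53–121 → 69 bp
  122–225 → 104 bp
Sorted largest to smallest: 104, 69, 39, 13 bp.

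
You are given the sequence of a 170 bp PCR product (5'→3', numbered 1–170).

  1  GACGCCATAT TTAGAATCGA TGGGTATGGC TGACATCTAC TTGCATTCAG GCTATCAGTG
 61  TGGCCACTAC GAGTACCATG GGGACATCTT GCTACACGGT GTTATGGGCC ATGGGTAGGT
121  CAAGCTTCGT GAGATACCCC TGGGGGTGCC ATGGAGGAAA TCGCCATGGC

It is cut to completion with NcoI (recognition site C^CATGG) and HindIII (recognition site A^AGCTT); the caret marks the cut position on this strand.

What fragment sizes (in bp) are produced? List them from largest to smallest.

NcoI sites (CCATGG) start at positions 76, 109, 149, 164.
NcoI cuts after the first base of each site, so after positions 76, 109, 149, 164.
The HindIII site (AAGCTT) starts at position 122.
HindIII cuts after the first base of each site, so after position 122.
Combined cut positions: 76, 109, 122, 149, 164.
Linear molecule, 5 cuts → 6 fragments:
  1–76 → 76 bp
  77–109 → 33 bp
  110–122 → 13 bp
  123–149 → 27 bp
  150–164 → 15 bp
  165–170 → 6 bp
Sorted largest to smallest: 76, 33, 27, 15, 13, 6 bp.

76, 33, 27, 15, 13, 6 bp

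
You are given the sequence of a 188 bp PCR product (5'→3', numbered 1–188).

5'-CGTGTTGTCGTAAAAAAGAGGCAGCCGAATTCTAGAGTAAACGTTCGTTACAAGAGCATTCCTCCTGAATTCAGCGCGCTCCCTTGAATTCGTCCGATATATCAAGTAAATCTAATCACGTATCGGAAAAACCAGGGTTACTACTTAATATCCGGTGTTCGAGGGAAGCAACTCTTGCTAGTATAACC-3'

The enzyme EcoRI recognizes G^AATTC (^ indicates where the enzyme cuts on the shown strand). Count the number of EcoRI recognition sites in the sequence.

GAATTC occurs starting at positions 27, 67, 86.
EcoRI cuts at 3 sites.

3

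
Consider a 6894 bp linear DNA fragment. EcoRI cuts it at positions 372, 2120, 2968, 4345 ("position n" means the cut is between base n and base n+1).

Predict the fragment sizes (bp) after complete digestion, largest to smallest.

2549, 1748, 1377, 848, 372 bp

Linear molecule, 4 cuts → 5 fragments:
  372 − 0 = 372 bp
  2120 − 372 = 1748 bp
  2968 − 2120 = 848 bp
  4345 − 2968 = 1377 bp
  6894 − 4345 = 2549 bp
Sorted largest to smallest: 2549, 1748, 1377, 848, 372 bp.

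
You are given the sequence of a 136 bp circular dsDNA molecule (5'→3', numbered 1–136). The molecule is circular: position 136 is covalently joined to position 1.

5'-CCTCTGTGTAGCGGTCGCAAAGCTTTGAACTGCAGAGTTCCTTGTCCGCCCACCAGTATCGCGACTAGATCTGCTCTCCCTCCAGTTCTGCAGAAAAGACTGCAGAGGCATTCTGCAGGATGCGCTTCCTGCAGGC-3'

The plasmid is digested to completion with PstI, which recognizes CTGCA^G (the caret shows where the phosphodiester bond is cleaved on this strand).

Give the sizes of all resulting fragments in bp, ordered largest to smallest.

PstI sites (CTGCAG) start at positions 30, 88, 100, 113, 129.
PstI cuts after base 5 of each site (before the last base), so after positions 34, 92, 104, 117, 133.
Circular molecule, 5 cuts → 5 fragments:
  35–92 → 58 bp
  93–104 → 12 bp
  105–117 → 13 bp
  118–133 → 16 bp
  134–136 then 1–34 → 3 + 34 = 37 bp
Sorted largest to smallest: 58, 37, 16, 13, 12 bp.

58, 37, 16, 13, 12 bp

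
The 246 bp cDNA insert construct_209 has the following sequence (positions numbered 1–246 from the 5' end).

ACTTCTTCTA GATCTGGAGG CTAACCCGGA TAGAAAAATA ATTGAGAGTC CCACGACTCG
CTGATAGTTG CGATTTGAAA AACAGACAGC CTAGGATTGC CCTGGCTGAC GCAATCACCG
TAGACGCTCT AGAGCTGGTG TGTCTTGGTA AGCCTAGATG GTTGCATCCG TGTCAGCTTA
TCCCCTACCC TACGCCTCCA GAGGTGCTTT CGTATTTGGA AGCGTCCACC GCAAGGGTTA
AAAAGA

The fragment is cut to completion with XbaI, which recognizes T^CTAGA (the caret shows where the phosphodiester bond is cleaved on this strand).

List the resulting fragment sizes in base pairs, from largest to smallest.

XbaI sites (TCTAGA) start at positions 7, 128.
XbaI cuts after the first base of each site, so after positions 7, 128.
Linear molecule, 2 cuts → 3 fragments:
  1–7 → 7 bp
  8–128 → 121 bp
  129–246 → 118 bp
Sorted largest to smallest: 121, 118, 7 bp.

121, 118, 7 bp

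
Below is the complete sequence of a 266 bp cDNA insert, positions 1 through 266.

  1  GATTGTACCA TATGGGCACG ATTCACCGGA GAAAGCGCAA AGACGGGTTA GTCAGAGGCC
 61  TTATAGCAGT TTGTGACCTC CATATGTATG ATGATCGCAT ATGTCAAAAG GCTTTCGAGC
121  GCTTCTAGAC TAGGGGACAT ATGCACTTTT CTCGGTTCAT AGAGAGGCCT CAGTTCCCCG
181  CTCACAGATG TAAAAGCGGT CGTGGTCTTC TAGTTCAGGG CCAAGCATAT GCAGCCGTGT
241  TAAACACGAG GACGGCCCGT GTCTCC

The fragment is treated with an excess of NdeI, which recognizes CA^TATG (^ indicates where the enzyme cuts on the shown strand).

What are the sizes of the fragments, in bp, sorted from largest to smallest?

NdeI sites (CATATG) start at positions 9, 81, 98, 138, 226.
NdeI cuts after base 2 of each site, so after positions 10, 82, 99, 139, 227.
Linear molecule, 5 cuts → 6 fragments:
  1–10 → 10 bp
  11–82 → 72 bp
  83–99 → 17 bp
  100–139 → 40 bp
  140–227 → 88 bp
  228–266 → 39 bp
Sorted largest to smallest: 88, 72, 40, 39, 17, 10 bp.

88, 72, 40, 39, 17, 10 bp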